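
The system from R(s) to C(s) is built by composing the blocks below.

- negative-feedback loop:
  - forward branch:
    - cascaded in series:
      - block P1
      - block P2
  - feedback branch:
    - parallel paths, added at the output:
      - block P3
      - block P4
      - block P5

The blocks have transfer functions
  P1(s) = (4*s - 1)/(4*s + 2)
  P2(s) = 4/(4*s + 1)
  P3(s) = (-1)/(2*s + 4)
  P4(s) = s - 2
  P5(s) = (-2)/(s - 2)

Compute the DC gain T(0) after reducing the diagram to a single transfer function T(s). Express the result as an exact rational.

First reduce the diagram to T(s).

Step 1: multiply P1, P2 (series) gives (8*s - 2)/(8*s^2 + 6*s + 1)
Step 2: add P3, P4, P5 (parallel) gives (2*s^3 - 4*s^2 - 13*s + 10)/(2*s^2 - 8)
Step 3: reduce the feedback loop with forward (P1*P2) and return (P3+P4+P5) gives (8*s^3 - 2*s^2 - 32*s + 8)/(16*s^4 - 12*s^3 - 79*s^2 + 29*s - 14)
That last expression is T(s); at s = 0 only the constant terms survive, so T(0) = 8/(-14) = -4/7.

Answer: -4/7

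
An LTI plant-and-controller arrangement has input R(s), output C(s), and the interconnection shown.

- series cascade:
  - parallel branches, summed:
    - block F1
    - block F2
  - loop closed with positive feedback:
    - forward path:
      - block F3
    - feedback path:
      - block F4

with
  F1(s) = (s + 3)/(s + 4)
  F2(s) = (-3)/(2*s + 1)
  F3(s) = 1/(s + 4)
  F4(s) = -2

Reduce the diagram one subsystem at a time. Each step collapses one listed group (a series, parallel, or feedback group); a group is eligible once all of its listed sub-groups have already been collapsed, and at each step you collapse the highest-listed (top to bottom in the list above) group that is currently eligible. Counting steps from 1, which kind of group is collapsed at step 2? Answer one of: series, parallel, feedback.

(1) add F1, F2 (parallel)
(2) feedback reduction of F3, F4
(3) series reduction of (F1+F2), [F3/(1-F3*F4)]
So the answer for step 2 is feedback.

Final answer: feedback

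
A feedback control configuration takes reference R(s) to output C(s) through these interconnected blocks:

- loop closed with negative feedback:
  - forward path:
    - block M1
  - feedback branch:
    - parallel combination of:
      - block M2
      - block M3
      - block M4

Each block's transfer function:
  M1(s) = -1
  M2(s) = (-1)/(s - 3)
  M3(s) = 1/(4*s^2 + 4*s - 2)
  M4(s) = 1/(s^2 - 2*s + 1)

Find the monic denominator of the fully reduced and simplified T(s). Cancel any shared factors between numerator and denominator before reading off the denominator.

Reducing step by step:

1. sum the parallel branches M2, M3, M4 -> (-4*s^4 + 9*s^3 - 7*s^2 - 15*s + 5)/(4*s^5 - 16*s^4 + 6*s^3 + 26*s^2 - 26*s + 6)
2. feedback reduction of M1, (M2+M3+M4) -> (-4*s^5 + 16*s^4 - 6*s^3 - 26*s^2 + 26*s - 6)/(4*s^5 - 12*s^4 - 3*s^3 + 33*s^2 - 11*s + 1)
No further cancellation is possible in the step-2 result, so that is T(s). Its denominator becomes monic after dividing by the leading coefficient 4.

Answer: s^5 - 3*s^4 - 3*s^3/4 + 33*s^2/4 - 11*s/4 + 1/4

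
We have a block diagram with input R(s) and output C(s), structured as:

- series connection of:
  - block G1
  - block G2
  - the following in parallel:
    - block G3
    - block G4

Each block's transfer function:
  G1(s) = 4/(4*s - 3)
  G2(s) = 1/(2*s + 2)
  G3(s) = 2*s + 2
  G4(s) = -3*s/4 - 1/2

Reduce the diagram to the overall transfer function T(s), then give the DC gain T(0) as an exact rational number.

First reduce the diagram to T(s).

Step 1: reduce the parallel group G3, G4, giving 5*s/4 + 3/2
Step 2: reduce the series chain G1, G2, (G3+G4), giving (5*s + 6)/(8*s^2 + 2*s - 6)
Step 2 gives the overall T(s). Then T(0) = 6/(-6) = -1.

Answer: -1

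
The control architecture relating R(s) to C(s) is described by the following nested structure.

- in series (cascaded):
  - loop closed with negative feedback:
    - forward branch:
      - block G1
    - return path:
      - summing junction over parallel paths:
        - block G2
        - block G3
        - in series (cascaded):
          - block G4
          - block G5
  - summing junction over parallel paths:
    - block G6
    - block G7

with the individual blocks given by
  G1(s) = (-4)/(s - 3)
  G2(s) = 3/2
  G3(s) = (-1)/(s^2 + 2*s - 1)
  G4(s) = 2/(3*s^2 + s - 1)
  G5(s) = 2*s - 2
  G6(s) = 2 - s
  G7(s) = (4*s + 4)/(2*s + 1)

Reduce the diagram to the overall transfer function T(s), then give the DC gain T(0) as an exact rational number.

Step 1. combine G4, G5 in series, giving (4*s - 4)/(3*s^2 + s - 1)
Step 2. sum the parallel branches G2, G3, (G4*G5), giving (9*s^4 + 29*s^3 - 4*s^2 - 35*s + 13)/(6*s^4 + 14*s^3 - 4*s^2 - 6*s + 2)
Step 3. feedback reduction of G1, (G2+G3+(G4*G5)), giving (-12*s^4 - 28*s^3 + 8*s^2 + 12*s - 4)/(3*s^5 - 20*s^4 - 81*s^3 + 11*s^2 + 80*s - 29)
Step 4. parallel reduction of G6, G7, giving (-2*s^2 + 7*s + 6)/(2*s + 1)
Step 5. combine [G1/(1+G1*(G2+G3+(G4*G5)))], (G6+G7) in series, giving (24*s^6 - 28*s^5 - 284*s^4 - 136*s^3 + 140*s^2 + 44*s - 24)/(6*s^6 - 37*s^5 - 182*s^4 - 59*s^3 + 171*s^2 + 22*s - 29)
That last expression is T(s); at s = 0 only the constant terms survive, so T(0) = -24/(-29) = 24/29.

Therefore the answer is 24/29.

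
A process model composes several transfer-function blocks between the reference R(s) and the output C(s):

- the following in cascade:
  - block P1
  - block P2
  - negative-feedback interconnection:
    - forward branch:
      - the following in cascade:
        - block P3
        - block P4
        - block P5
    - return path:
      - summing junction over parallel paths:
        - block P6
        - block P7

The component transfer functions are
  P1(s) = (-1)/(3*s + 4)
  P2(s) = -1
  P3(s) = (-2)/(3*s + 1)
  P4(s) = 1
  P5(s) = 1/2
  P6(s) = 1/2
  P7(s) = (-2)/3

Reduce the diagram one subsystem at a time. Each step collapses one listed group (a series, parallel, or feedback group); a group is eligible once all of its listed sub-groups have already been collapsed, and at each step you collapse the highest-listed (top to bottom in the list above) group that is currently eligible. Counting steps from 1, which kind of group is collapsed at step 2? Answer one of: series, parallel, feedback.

Step 1: series reduction of P3, P4, P5
Step 2: reduce the parallel group P6, P7
Step 3: feedback reduction of (P3*P4*P5), (P6+P7)
Step 4: combine P1, P2, [(P3*P4*P5)/(1+(P3*P4*P5)*(P6+P7))] in series
At step 2 the group reduced is parallel.

Therefore the answer is parallel.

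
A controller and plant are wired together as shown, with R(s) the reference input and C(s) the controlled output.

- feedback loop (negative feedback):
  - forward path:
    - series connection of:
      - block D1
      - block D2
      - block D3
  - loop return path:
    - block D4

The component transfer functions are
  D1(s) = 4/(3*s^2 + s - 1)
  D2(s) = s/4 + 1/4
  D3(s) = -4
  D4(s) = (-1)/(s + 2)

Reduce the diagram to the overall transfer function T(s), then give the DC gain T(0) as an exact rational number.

Step 1 - combine D1, D2, D3 in series -> (-4*s - 4)/(3*s^2 + s - 1)
Step 2 - feedback reduction of (D1*D2*D3), D4 -> (-4*s^2 - 12*s - 8)/(3*s^3 + 7*s^2 + 5*s + 2)
The step-2 result is T(s). Setting s = 0: T(0) = -8/2 = -4.

Therefore the answer is -4.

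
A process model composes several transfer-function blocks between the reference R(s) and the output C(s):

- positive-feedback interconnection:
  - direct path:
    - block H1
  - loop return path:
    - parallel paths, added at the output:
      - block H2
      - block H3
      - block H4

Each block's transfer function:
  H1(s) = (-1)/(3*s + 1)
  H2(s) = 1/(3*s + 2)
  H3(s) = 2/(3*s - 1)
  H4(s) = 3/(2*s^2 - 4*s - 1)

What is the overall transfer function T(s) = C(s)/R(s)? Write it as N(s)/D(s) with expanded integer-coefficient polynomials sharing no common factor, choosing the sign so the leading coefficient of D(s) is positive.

Answer: (-18*s^4 + 30*s^3 + 25*s^2 - 5*s - 2)/(54*s^5 - 72*s^4 - 87*s^3 - 13*s^2 - s - 7)

Working:
Step 1 - sum the parallel branches H2, H3, H4; result (18*s^3 - 3*s^2 - 12*s - 9)/(18*s^4 - 30*s^3 - 25*s^2 + 5*s + 2)
Step 2 - collapse the loop (H1 forward, (H2+H3+H4) return), giving the overall T(s)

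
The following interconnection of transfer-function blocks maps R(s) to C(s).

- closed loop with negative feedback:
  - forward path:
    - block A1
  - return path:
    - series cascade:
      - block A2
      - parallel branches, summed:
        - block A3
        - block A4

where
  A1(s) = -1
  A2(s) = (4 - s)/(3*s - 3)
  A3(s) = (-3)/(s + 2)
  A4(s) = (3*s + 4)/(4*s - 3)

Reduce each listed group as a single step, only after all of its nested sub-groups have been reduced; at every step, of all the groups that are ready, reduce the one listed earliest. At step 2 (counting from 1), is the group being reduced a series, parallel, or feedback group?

The answer is series.

Reasoning:
1. add A3, A4 (parallel)
2. reduce the series chain A2, (A3+A4)
3. collapse the loop (A1 forward, (A2*(A3+A4)) return)
So the answer for step 2 is series.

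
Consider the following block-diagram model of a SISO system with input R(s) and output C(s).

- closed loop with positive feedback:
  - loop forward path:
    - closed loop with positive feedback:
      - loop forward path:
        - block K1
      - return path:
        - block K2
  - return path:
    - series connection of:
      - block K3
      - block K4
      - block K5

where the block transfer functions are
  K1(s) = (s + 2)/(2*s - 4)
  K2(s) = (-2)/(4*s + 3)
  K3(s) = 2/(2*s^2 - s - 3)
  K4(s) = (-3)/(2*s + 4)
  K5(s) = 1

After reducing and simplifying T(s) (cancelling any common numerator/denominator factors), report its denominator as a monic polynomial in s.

Reducing step by step:

(1) apply the feedback formula to K1, K2 gives (4*s^2 + 11*s + 6)/(8*s^2 - 8*s - 8)
(2) cascade K3, K4, K5 gives (-3)/(2*s^3 + 3*s^2 - 5*s - 6)
(3) close the feedback loop around [K1/(1-K1*K2)], (K3*K4*K5) gives (8*s^4 + 18*s^3 - 11*s^2 - 39*s - 18)/(16*s^4 - 24*s^3 - 32*s^2 + 44*s + 33)
T(s) is the step-3 result (common factors already cancelled). Leading coefficient of the denominator: 16. Divide through by 16 for the monic polynomial.

Answer: s^4 - 3*s^3/2 - 2*s^2 + 11*s/4 + 33/16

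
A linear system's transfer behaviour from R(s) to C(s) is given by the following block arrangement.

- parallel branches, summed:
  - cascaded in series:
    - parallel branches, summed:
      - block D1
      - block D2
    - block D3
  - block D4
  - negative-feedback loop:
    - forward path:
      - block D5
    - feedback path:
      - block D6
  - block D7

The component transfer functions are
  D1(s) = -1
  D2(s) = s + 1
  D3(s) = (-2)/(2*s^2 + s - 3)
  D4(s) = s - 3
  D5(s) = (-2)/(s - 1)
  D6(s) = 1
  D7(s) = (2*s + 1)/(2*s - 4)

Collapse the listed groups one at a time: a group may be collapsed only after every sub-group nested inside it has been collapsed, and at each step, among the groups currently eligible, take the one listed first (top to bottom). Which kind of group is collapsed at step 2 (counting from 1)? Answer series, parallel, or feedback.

1. reduce the parallel group D1, D2
2. cascade (D1+D2), D3
3. feedback reduction of D5, D6
4. sum the parallel branches ((D1+D2)*D3), D4, [D5/(1+D5*D6)], D7
So the answer for step 2 is series.

Answer: series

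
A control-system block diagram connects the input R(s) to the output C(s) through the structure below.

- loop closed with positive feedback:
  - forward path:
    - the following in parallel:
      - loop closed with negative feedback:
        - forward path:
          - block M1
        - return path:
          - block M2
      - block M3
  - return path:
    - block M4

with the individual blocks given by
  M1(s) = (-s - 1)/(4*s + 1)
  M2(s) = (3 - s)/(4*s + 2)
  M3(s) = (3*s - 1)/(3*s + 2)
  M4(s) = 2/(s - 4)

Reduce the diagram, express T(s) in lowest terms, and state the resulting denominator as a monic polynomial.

First reduce the diagram to T(s).

[1] feedback reduction of M1, M2 gives (-4*s^2 - 6*s - 2)/(17*s^2 + 10*s - 1)
[2] parallel reduction of [M1/(1+M1*M2)], M3 gives (39*s^3 - 13*s^2 - 31*s - 3)/(51*s^3 + 64*s^2 + 17*s - 2)
[3] close the feedback loop around ([M1/(1+M1*M2)]+M3), M4 gives (39*s^4 - 169*s^3 + 21*s^2 + 121*s + 12)/(51*s^4 - 218*s^3 - 213*s^2 - 8*s + 14)
The result of step 3 is T(s) in lowest terms. Its denominator has leading coefficient 51; dividing the denominator through by 51 makes it monic.

Answer: s^4 - 218*s^3/51 - 71*s^2/17 - 8*s/51 + 14/51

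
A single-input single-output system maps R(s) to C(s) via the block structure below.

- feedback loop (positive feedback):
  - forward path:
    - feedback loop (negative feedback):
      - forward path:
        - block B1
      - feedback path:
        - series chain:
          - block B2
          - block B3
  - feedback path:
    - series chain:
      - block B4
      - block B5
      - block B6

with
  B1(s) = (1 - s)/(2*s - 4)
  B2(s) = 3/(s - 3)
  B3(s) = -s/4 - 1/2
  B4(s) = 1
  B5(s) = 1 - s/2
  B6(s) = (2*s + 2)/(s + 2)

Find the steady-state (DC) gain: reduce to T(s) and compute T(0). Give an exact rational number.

Reducing step by step:

1. cascade B2, B3 gives (-3*s - 6)/(4*s - 12)
2. collapse the loop (B1 forward, (B2*B3) return) gives (-4*s^2 + 16*s - 12)/(11*s^2 - 37*s + 42)
3. series reduction of B4, B5, B6 gives (-s^2 + s + 2)/(s + 2)
4. close the feedback loop around [B1/(1+B1*(B2*B3))], (B4*B5*B6) gives (4*s^3 - 8*s^2 - 20*s + 24)/(4*s^4 - 31*s^3 + 35*s^2 + 52*s - 108)
Step 4 gives the overall T(s). Then T(0) = 24/(-108) = -2/9.

Answer: -2/9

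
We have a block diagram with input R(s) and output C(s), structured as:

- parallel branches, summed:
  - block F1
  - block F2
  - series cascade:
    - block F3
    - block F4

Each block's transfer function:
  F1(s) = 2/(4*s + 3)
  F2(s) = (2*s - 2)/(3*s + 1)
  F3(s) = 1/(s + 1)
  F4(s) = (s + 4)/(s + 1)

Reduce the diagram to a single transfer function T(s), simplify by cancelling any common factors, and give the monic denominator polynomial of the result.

1. series reduction of F3, F4, giving (s + 4)/(s^2 + 2*s + 1)
2. parallel reduction of F1, F2, (F3*F4), giving (8*s^4 + 32*s^3 + 73*s^2 + 51*s + 8)/(12*s^4 + 37*s^3 + 41*s^2 + 19*s + 3)
That last expression is T(s), already simplified. Scaling its denominator by 1/12 (the reciprocal of the leading coefficient) yields the monic denominator.

Answer: s^4 + 37*s^3/12 + 41*s^2/12 + 19*s/12 + 1/4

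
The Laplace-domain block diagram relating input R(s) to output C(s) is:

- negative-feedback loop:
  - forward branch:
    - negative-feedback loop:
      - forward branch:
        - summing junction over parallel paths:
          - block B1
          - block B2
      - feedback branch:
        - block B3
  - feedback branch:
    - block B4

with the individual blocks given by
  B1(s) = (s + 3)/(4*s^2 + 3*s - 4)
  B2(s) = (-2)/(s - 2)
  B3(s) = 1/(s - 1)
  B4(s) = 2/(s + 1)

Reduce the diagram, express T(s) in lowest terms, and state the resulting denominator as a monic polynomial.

Reducing step by step:

Step 1. parallel reduction of B1, B2 gives (-7*s^2 - 5*s + 2)/(4*s^3 - 5*s^2 - 10*s + 8)
Step 2. collapse the loop ((B1+B2) forward, B3 return) gives (-7*s^3 + 2*s^2 + 7*s - 2)/(4*s^4 - 9*s^3 - 12*s^2 + 13*s - 6)
Step 3. apply the feedback formula to [(B1+B2)/(1+(B1+B2)*B3)], B4 gives (-7*s^3 + 2*s^2 + 7*s - 2)/(4*s^4 - 9*s^3 - 26*s^2 + 31*s - 10)
The result of step 3 is T(s) in lowest terms. Its denominator has leading coefficient 4; dividing the denominator through by 4 makes it monic.

Answer: s^4 - 9*s^3/4 - 13*s^2/2 + 31*s/4 - 5/2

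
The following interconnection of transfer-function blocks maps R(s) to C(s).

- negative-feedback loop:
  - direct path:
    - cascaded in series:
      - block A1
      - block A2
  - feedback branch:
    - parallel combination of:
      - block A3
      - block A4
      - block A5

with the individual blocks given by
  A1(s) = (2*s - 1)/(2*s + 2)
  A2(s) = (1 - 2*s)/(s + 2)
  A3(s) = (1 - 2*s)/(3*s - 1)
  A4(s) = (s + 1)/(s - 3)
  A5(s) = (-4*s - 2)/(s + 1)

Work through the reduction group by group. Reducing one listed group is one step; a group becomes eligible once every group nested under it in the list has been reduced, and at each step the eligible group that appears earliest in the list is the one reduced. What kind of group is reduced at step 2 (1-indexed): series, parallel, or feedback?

Reducing step by step:

Step 1: reduce the series chain A1, A2
Step 2: parallel reduction of A3, A4, A5
Step 3: collapse the loop ((A1*A2) forward, (A3+A4+A5) return)
So the answer for step 2 is parallel.

Answer: parallel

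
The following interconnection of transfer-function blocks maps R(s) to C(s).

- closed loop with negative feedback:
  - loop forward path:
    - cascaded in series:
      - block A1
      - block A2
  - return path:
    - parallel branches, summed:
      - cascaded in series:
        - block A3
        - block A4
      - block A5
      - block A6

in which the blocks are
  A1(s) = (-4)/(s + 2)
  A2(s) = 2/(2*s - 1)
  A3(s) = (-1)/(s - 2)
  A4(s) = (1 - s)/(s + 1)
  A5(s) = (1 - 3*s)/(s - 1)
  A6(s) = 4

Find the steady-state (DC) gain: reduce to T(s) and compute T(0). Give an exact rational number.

Step 1: multiply A1, A2 (series); result (-8)/(2*s^2 + 3*s - 2)
Step 2: cascade A3, A4; result (s - 1)/(s^2 - s - 2)
Step 3: parallel reduction of (A3*A4), A5, A6; result (s^3 - 3*s^2 - s + 7)/(s^3 - 2*s^2 - s + 2)
Step 4: reduce the feedback loop with forward (A1*A2) and return ((A3*A4)+A5+A6); result (-8*s^3 + 16*s^2 + 8*s - 16)/(2*s^5 - s^4 - 18*s^3 + 29*s^2 + 16*s - 60)
DC gain: substitute s = 0 into T(s) from step 4: T(0) = -16/(-60) = 4/15.

Therefore the answer is 4/15.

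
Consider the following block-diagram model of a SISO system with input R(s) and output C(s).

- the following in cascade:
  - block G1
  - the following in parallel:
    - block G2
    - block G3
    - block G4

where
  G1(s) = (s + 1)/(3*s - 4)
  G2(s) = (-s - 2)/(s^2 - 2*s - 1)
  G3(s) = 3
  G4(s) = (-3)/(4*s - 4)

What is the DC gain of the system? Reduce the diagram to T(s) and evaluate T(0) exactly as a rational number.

Answer: -23/16

Working:
(1) reduce the parallel group G2, G3, G4 -> (12*s^3 - 43*s^2 + 14*s + 23)/(4*s^3 - 12*s^2 + 4*s + 4)
(2) reduce the series chain G1, (G2+G3+G4) -> (12*s^4 - 31*s^3 - 29*s^2 + 37*s + 23)/(12*s^4 - 52*s^3 + 60*s^2 - 4*s - 16)
Evaluating the step-2 result (the overall T(s)) at s = 0 gives T(0) = 23/(-16) = -23/16.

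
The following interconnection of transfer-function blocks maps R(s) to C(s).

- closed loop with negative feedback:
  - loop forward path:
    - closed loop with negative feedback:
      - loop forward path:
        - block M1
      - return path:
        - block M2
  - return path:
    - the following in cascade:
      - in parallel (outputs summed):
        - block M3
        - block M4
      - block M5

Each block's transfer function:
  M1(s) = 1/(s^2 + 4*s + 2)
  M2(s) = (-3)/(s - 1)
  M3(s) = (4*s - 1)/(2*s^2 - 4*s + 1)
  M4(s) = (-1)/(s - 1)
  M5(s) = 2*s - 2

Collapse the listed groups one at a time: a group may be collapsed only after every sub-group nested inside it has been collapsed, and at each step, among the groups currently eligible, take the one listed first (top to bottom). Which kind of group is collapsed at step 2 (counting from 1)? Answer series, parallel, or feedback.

[1] apply the feedback formula to M1, M2
[2] reduce the parallel group M3, M4
[3] combine (M3+M4), M5 in series
[4] reduce the feedback loop with forward [M1/(1+M1*M2)] and return ((M3+M4)*M5)
The group at step 2 is a parallel group.

Answer: parallel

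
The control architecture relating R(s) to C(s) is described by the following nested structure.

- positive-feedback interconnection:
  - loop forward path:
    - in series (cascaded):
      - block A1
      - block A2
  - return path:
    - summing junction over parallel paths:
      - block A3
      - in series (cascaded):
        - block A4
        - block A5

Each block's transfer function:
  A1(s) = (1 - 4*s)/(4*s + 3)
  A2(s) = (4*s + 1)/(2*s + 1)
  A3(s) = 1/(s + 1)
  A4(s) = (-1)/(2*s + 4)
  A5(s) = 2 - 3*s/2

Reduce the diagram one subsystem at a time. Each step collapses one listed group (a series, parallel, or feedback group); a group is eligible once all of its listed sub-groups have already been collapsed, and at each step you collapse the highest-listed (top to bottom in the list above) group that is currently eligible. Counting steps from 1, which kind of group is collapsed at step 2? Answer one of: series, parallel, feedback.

1. cascade A1, A2
2. multiply A4, A5 (series)
3. sum the parallel branches A3, (A4*A5)
4. collapse the loop ((A1*A2) forward, (A3+(A4*A5)) return)
The group at step 2 is a series group.

Hence the answer: series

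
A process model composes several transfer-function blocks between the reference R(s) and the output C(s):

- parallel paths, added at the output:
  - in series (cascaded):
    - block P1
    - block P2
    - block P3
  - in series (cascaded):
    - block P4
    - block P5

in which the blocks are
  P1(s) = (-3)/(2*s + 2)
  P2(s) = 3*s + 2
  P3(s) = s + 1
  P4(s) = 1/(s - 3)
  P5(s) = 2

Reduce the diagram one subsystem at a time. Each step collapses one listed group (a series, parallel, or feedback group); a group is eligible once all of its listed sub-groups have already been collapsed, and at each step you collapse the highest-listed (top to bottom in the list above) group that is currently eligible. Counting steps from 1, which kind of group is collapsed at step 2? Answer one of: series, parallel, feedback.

1. reduce the series chain P1, P2, P3
2. combine P4, P5 in series
3. reduce the parallel group (P1*P2*P3), (P4*P5)
Step 2 collapses a series group.

Hence the answer: series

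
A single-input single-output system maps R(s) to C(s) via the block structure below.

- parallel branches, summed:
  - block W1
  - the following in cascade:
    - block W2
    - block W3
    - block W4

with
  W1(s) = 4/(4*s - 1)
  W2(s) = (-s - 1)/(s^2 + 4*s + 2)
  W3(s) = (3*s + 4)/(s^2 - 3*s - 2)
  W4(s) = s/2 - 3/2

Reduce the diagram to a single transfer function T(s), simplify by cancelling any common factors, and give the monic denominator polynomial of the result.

(1) combine W2, W3, W4 in series, giving (-3*s^3 + 2*s^2 + 17*s + 12)/(2*s^4 + 2*s^3 - 24*s^2 - 28*s - 8)
(2) parallel reduction of W1, (W2*W3*W4), giving (-4*s^4 + 19*s^3 - 30*s^2 - 81*s - 44)/(8*s^5 + 6*s^4 - 98*s^3 - 88*s^2 - 4*s + 8)
T(s) is the step-2 result (common factors already cancelled). Leading coefficient of the denominator: 8. Divide through by 8 for the monic polynomial.

Final answer: s^5 + 3*s^4/4 - 49*s^3/4 - 11*s^2 - s/2 + 1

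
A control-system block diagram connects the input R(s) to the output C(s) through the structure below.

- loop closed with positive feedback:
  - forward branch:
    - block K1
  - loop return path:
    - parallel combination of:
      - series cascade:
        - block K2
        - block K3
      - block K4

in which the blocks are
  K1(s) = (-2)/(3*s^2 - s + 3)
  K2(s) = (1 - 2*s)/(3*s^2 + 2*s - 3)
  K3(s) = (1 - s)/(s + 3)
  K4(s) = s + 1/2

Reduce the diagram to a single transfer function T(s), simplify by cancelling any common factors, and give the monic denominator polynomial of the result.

[1] cascade K2, K3 = (2*s^2 - 3*s + 1)/(3*s^3 + 11*s^2 + 3*s - 9)
[2] parallel reduction of (K2*K3), K4 = (6*s^4 + 25*s^3 + 21*s^2 - 21*s - 7)/(6*s^3 + 22*s^2 + 6*s - 18)
[3] collapse the loop (K1 forward, ((K2*K3)+K4) return) = (-6*s^3 - 22*s^2 - 6*s + 18)/(9*s^5 + 36*s^4 + 32*s^3 + 24*s^2 - 3*s - 34)
No further cancellation is possible in the step-3 result, so that is T(s). Its denominator becomes monic after dividing by the leading coefficient 9.

Hence the answer: s^5 + 4*s^4 + 32*s^3/9 + 8*s^2/3 - s/3 - 34/9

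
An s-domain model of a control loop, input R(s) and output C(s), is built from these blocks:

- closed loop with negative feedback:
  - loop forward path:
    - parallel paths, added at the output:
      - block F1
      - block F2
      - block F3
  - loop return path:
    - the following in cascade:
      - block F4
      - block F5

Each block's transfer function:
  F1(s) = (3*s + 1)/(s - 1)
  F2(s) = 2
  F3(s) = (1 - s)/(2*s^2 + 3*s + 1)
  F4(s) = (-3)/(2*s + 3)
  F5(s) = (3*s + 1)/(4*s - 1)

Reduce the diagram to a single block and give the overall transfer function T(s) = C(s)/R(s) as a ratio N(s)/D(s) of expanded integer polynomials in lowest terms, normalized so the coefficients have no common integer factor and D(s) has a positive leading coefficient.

Step 1 - add F1, F2, F3 (parallel) gives (10*s^3 + 12*s^2 + 4*s - 2)/(2*s^3 + s^2 - 2*s - 1)
Step 2 - cascade F4, F5 gives (-9*s - 3)/(8*s^2 + 10*s - 3)
Step 3 - feedback reduction of (F1+F2+F3), (F4*F5): this yields T(s), and no further normalization is needed

Final answer: (80*s^5 + 196*s^4 + 122*s^3 - 12*s^2 - 32*s + 6)/(16*s^5 - 62*s^4 - 150*s^3 - 103*s^2 + 2*s + 9)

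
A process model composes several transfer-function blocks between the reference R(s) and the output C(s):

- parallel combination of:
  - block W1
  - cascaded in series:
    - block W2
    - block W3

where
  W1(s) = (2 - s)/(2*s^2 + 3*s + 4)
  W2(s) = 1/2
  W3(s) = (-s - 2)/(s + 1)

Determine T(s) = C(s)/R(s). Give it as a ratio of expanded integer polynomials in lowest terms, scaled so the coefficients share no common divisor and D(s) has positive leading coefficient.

Reducing step by step:

[1] series reduction of W2, W3 gives (-s - 2)/(2*s + 2)
[2] parallel reduction of W1, (W2*W3): this yields T(s), and no further normalization is needed

Answer: (-2*s^3 - 9*s^2 - 8*s - 4)/(4*s^3 + 10*s^2 + 14*s + 8)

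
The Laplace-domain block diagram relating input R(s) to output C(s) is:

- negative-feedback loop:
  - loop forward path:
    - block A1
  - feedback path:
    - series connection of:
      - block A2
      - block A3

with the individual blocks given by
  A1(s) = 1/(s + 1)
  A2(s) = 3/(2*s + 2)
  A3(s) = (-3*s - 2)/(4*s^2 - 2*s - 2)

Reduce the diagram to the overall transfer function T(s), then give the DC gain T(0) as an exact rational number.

Step 1 - combine A2, A3 in series gives (-9*s - 6)/(8*s^3 + 4*s^2 - 8*s - 4)
Step 2 - collapse the loop (A1 forward, (A2*A3) return) gives (8*s^3 + 4*s^2 - 8*s - 4)/(8*s^4 + 12*s^3 - 4*s^2 - 21*s - 10)
Evaluating the step-2 result (the overall T(s)) at s = 0 gives T(0) = -4/(-10) = 2/5.

Hence the answer: 2/5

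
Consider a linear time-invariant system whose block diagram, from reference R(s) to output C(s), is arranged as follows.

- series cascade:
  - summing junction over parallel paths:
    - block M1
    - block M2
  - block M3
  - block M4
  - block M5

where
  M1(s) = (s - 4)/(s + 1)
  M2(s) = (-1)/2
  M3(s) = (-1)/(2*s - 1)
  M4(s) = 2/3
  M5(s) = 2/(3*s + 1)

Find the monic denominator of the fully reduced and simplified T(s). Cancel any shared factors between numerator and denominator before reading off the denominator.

(1) add M1, M2 (parallel), giving (s - 9)/(2*s + 2)
(2) multiply (M1+M2), M3, M4, M5 (series), giving (18 - 2*s)/(18*s^3 + 15*s^2 - 6*s - 3)
Step 2 gives the fully reduced T(s), with no common factor left to cancel. The denominator's leading coefficient is 18, so divide each of its coefficients by 18 to get the monic form.

Final answer: s^3 + 5*s^2/6 - s/3 - 1/6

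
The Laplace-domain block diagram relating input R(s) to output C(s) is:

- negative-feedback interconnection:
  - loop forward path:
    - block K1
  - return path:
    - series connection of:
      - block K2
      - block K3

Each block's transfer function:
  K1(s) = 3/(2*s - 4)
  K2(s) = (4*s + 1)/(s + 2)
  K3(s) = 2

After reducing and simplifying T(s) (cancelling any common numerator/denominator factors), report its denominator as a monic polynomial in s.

Reducing step by step:

Step 1. cascade K2, K3 -> (8*s + 2)/(s + 2)
Step 2. reduce the feedback loop with forward K1 and return (K2*K3) -> (3*s + 6)/(2*s^2 + 24*s - 2)
The result of step 2 is T(s) in lowest terms. Its denominator has leading coefficient 2; dividing the denominator through by 2 makes it monic.

Answer: s^2 + 12*s - 1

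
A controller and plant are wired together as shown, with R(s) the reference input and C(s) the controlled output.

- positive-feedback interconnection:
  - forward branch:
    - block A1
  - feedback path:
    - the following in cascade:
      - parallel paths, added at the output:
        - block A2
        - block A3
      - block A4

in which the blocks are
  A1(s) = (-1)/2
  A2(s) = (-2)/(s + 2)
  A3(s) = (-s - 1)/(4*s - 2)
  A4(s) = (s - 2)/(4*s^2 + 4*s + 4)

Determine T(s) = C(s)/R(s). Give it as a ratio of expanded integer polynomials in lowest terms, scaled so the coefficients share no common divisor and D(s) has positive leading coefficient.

(1) sum the parallel branches A2, A3 gives (-s^2 - 11*s + 2)/(4*s^2 + 6*s - 4)
(2) multiply (A2+A3), A4 (series) gives (-s^3 - 9*s^2 + 24*s - 4)/(16*s^4 + 40*s^3 + 24*s^2 + 8*s - 16)
(3) close the feedback loop around A1, ((A2+A3)*A4); the result is T(s) itself (integer coefficients, no common factor, positive leading denominator coefficient)

Final answer: (-16*s^4 - 40*s^3 - 24*s^2 - 8*s + 16)/(32*s^4 + 79*s^3 + 39*s^2 + 40*s - 36)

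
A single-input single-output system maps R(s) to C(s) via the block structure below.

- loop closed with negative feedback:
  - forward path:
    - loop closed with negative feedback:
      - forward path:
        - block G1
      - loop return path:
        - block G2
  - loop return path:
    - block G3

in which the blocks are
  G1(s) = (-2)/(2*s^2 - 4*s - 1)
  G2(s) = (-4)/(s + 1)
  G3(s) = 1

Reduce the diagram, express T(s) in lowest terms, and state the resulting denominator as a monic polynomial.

Step 1. collapse the loop (G1 forward, G2 return) gives (-2*s - 2)/(2*s^3 - 2*s^2 - 5*s + 7)
Step 2. collapse the loop ([G1/(1+G1*G2)] forward, G3 return) gives (-2*s - 2)/(2*s^3 - 2*s^2 - 7*s + 5)
The result of step 2 is T(s) in lowest terms. Its denominator has leading coefficient 2; dividing the denominator through by 2 makes it monic.

Final answer: s^3 - s^2 - 7*s/2 + 5/2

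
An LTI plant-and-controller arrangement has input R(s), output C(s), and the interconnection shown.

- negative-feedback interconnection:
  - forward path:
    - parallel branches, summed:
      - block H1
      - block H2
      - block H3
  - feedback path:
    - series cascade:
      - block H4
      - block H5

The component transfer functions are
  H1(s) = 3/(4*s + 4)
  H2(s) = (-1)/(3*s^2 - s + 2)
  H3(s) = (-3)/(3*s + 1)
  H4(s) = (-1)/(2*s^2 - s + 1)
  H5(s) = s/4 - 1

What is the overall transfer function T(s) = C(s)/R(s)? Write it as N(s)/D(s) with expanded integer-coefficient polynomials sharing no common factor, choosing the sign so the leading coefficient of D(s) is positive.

[1] add H1, H2, H3 (parallel) gives (-9*s^3 - 36*s^2 - 13*s - 22)/(36*s^4 + 36*s^3 + 20*s^2 + 28*s + 8)
[2] multiply H4, H5 (series) gives (4 - s)/(8*s^2 - 4*s + 4)
[3] apply the feedback formula to (H1+H2+H3), (H4*H5), giving the overall T(s)

Answer: (-72*s^5 - 252*s^4 + 4*s^3 - 268*s^2 + 36*s - 88)/(288*s^6 + 144*s^5 + 169*s^4 + 288*s^3 - 99*s^2 + 50*s - 56)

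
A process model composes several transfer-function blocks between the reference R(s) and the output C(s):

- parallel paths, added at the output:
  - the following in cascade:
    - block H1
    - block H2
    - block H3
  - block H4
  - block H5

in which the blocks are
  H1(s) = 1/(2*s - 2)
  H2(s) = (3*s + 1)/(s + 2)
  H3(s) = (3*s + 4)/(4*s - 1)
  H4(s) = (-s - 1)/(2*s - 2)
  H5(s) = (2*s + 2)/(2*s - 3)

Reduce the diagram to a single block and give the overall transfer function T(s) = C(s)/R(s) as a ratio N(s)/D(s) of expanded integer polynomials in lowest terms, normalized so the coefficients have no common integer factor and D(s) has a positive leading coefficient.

Answer: (4*s^4 + 18*s^3 + s^2 - 23*s - 5)/(8*s^4 - 6*s^3 - 27*s^2 + 31*s - 6)

Working:
(1) cascade H1, H2, H3 -> (9*s^2 + 15*s + 4)/(8*s^3 + 6*s^2 - 18*s + 4)
(2) reduce the parallel group (H1*H2*H3), H4, H5, which is the overall transfer function T(s) = C(s)/R(s) in lowest terms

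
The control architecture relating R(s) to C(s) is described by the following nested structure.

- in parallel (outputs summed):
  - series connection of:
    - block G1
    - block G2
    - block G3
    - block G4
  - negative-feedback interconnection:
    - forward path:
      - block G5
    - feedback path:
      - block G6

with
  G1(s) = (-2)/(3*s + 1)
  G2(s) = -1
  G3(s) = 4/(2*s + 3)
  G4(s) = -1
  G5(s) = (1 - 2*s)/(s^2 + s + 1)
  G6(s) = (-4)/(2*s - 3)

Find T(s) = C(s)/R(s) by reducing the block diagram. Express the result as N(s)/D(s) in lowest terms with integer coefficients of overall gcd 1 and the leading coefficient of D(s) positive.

Step 1 - series reduction of G1, G2, G3, G4 -> (-8)/(6*s^2 + 11*s + 3)
Step 2 - collapse the loop (G5 forward, G6 return) -> (-4*s^2 + 8*s - 3)/(2*s^3 - s^2 + 7*s - 7)
Step 3 - sum the parallel branches (G1*G2*G3*G4), [G5/(1+G5*G6)], which is the overall transfer function T(s) = C(s)/R(s) in lowest terms

Final answer: (-24*s^4 - 12*s^3 + 66*s^2 - 65*s + 47)/(12*s^5 + 16*s^4 + 37*s^3 + 32*s^2 - 56*s - 21)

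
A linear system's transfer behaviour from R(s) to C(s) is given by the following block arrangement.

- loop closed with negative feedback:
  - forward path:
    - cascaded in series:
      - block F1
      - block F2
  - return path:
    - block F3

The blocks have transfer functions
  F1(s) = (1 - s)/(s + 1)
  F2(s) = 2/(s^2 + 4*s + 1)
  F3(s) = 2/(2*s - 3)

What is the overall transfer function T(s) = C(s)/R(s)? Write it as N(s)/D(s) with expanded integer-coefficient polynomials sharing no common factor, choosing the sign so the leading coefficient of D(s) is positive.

1. multiply F1, F2 (series) = (2 - 2*s)/(s^3 + 5*s^2 + 5*s + 1)
2. close the feedback loop around (F1*F2), F3: this yields T(s), and no further normalization is needed

Final answer: (-4*s^2 + 10*s - 6)/(2*s^4 + 7*s^3 - 5*s^2 - 17*s + 1)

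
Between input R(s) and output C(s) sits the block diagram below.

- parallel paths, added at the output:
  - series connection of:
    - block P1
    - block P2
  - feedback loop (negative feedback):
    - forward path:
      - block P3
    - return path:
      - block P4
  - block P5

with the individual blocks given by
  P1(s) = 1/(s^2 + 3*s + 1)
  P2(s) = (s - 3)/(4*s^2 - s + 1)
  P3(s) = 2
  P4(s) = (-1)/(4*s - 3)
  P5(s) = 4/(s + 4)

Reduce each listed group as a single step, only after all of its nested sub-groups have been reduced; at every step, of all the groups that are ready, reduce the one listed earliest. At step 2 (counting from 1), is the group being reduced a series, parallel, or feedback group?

Reducing step by step:

(1) cascade P1, P2
(2) apply the feedback formula to P3, P4
(3) reduce the parallel group (P1*P2), [P3/(1+P3*P4)], P5
So the answer for step 2 is feedback.

Answer: feedback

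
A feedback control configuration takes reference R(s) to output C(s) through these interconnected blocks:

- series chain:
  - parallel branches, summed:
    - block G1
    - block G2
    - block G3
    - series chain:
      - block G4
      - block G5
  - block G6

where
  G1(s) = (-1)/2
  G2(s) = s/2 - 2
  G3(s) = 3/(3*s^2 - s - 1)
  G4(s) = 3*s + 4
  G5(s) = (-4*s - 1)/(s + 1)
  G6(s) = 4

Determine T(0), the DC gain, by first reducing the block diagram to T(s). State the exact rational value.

Step 1: cascade G4, G5, giving (-12*s^2 - 19*s - 4)/(s + 1)
Step 2: sum the parallel branches G1, G2, G3, (G4*G5), giving (-69*s^4 - 103*s^3 + 26*s^2 + 61*s + 19)/(6*s^3 + 4*s^2 - 4*s - 2)
Step 3: cascade (G1+G2+G3+(G4*G5)), G6, giving (-138*s^4 - 206*s^3 + 52*s^2 + 122*s + 38)/(3*s^3 + 2*s^2 - 2*s - 1)
Evaluating the step-3 result (the overall T(s)) at s = 0 gives T(0) = 38/(-1) = -38.

Therefore the answer is -38.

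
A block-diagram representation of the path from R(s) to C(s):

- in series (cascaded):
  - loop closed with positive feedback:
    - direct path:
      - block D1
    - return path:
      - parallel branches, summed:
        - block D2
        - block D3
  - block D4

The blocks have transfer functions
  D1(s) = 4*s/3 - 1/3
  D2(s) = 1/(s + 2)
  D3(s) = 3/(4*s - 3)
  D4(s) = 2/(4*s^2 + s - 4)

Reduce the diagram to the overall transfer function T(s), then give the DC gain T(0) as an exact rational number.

Reducing step by step:

Step 1: combine D2, D3 in parallel: (7*s + 3)/(4*s^2 + 5*s - 6)
Step 2: reduce the feedback loop with forward D1 and return (D2+D3): (-16*s^3 - 16*s^2 + 29*s - 6)/(16*s^2 - 10*s + 15)
Step 3: series reduction of [D1/(1-D1*(D2+D3))], D4: (-32*s^3 - 32*s^2 + 58*s - 12)/(64*s^4 - 24*s^3 - 14*s^2 + 55*s - 60)
DC gain: substitute s = 0 into T(s) from step 3: T(0) = -12/(-60) = 1/5.

Answer: 1/5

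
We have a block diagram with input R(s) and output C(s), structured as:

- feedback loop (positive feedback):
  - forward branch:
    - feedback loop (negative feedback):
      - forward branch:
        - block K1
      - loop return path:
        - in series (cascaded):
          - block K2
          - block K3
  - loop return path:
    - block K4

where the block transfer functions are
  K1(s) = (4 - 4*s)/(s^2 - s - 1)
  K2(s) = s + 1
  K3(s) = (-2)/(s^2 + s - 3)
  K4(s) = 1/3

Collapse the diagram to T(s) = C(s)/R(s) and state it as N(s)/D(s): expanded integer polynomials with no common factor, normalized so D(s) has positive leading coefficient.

Reducing step by step:

1. multiply K2, K3 (series): (-2*s - 2)/(s^2 + s - 3)
2. collapse the loop (K1 forward, (K2*K3) return): (-4*s^3 + 16*s - 12)/(s^4 + 3*s^2 + 2*s - 5)
3. feedback reduction of [K1/(1+K1*(K2*K3))], K4: this yields T(s), and no further normalization is needed

Answer: (-12*s^3 + 48*s - 36)/(3*s^4 + 4*s^3 + 9*s^2 - 10*s - 3)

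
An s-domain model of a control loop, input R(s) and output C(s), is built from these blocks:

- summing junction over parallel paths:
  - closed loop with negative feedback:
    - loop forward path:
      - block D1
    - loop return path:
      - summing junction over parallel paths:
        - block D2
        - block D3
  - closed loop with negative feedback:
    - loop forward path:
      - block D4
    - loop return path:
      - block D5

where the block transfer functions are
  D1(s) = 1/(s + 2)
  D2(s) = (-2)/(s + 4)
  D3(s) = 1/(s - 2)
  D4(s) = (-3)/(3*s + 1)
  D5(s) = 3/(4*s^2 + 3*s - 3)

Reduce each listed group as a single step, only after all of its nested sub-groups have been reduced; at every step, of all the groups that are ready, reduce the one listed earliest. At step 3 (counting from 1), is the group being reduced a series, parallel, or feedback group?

Step 1. combine D2, D3 in parallel
Step 2. reduce the feedback loop with forward D1 and return (D2+D3)
Step 3. apply the feedback formula to D4, D5
Step 4. add [D1/(1+D1*(D2+D3))], [D4/(1+D4*D5)] (parallel)
Step 3: feedback.

Final answer: feedback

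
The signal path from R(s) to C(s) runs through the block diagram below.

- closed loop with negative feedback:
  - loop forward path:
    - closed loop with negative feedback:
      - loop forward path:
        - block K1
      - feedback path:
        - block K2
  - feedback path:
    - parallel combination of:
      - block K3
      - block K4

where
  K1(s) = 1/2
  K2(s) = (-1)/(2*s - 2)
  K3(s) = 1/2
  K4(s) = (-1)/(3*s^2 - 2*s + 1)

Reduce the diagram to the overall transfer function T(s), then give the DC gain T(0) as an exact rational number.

Answer: 1/2

Working:
Step 1 - collapse the loop (K1 forward, K2 return); result (2*s - 2)/(4*s - 5)
Step 2 - add K3, K4 (parallel); result (3*s^2 - 2*s - 1)/(6*s^2 - 4*s + 2)
Step 3 - collapse the loop ([K1/(1+K1*K2)] forward, (K3+K4) return); result (6*s^3 - 10*s^2 + 6*s - 2)/(15*s^3 - 28*s^2 + 15*s - 4)
Evaluating the step-3 result (the overall T(s)) at s = 0 gives T(0) = -2/(-4) = 1/2.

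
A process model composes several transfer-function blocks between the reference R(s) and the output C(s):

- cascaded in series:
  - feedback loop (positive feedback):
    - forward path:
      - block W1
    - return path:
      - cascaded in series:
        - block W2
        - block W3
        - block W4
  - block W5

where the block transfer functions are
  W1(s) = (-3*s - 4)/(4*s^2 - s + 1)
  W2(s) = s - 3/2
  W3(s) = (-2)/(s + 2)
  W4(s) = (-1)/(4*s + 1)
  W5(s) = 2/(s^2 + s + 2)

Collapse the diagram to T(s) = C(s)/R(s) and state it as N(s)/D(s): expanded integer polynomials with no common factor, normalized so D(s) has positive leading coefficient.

(1) cascade W2, W3, W4 gives (2*s - 3)/(4*s^2 + 9*s + 2)
(2) apply the feedback formula to W1, (W2*W3*W4) gives (-12*s^3 - 43*s^2 - 42*s - 8)/(16*s^4 + 32*s^3 + 9*s^2 + 6*s - 10)
(3) reduce the series chain [W1/(1-W1*(W2*W3*W4))], W5: this yields T(s), and no further normalization is needed

Final answer: (-24*s^3 - 86*s^2 - 84*s - 16)/(16*s^6 + 48*s^5 + 73*s^4 + 79*s^3 + 14*s^2 + 2*s - 20)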